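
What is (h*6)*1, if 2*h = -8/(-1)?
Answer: 24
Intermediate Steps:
h = 4 (h = (-8/(-1))/2 = (-8*(-1))/2 = (½)*8 = 4)
(h*6)*1 = (4*6)*1 = 24*1 = 24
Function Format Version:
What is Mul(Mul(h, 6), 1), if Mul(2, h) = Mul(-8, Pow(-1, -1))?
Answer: 24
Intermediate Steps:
h = 4 (h = Mul(Rational(1, 2), Mul(-8, Pow(-1, -1))) = Mul(Rational(1, 2), Mul(-8, -1)) = Mul(Rational(1, 2), 8) = 4)
Mul(Mul(h, 6), 1) = Mul(Mul(4, 6), 1) = Mul(24, 1) = 24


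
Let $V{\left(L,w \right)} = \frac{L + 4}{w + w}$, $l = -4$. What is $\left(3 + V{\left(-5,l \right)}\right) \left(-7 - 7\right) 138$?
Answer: $- \frac{12075}{2} \approx -6037.5$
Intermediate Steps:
$V{\left(L,w \right)} = \frac{4 + L}{2 w}$
$\left(3 + V{\left(-5,l \right)}\right) \left(-7 - 7\right) 138 = \left(3 + \frac{4 - 5}{2 \left(-4\right)}\right) \left(-7 - 7\right) 138 = \left(3 + \frac{1}{2} \left(- \frac{1}{4}\right) \left(-1\right)\right) \left(-14\right) 138 = \left(3 + \frac{1}{8}\right) \left(-14\right) 138 = \frac{25}{8} \left(-14\right) 138 = \left(- \frac{175}{4}\right) 138 = - \frac{12075}{2}$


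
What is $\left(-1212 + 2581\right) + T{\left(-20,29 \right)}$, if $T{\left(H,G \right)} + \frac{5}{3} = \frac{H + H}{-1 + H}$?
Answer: $\frac{28754}{21} \approx 1369.2$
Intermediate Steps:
$T{\left(H,G \right)} = - \frac{5}{3} + \frac{2 H}{-1 + H}$ ($T{\left(H,G \right)} = - \frac{5}{3} + \frac{H + H}{-1 + H} = - \frac{5}{3} + \frac{2 H}{-1 + H}$)
$\left(-1212 + 2581\right) + T{\left(-20,29 \right)} = \left(-1212 + 2581\right) + \frac{5 - 20}{3 \left(-1 - 20\right)} = 1369 + \frac{1}{3} \frac{1}{-21} \left(-15\right) = 1369 + \frac{1}{3} \left(- \frac{1}{21}\right) \left(-15\right) = 1369 + \frac{5}{21} = \frac{28754}{21}$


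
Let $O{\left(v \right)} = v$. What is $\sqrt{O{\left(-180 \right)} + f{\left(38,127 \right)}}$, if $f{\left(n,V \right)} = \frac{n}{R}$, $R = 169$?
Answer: $\frac{i \sqrt{30382}}{13} \approx 13.408 i$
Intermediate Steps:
$f{\left(n,V \right)} = \frac{n}{169}$
$\sqrt{O{\left(-180 \right)} + f{\left(38,127 \right)}} = \sqrt{-180 + \frac{1}{169} \cdot 38} = \sqrt{-180 + \frac{38}{169}} = \sqrt{- \frac{30382}{169}} = \frac{i \sqrt{30382}}{13}$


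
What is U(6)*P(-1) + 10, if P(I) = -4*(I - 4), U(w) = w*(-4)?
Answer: -470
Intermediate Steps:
U(w) = -4*w
P(I) = 16 - 4*I (P(I) = -4*(-4 + I) = 16 - 4*I)
U(6)*P(-1) + 10 = (-4*6)*(16 - 4*(-1)) + 10 = -24*(16 + 4) + 10 = -24*20 + 10 = -480 + 10 = -470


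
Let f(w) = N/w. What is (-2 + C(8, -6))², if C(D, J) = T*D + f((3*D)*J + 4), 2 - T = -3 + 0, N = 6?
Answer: 7059649/4900 ≈ 1440.7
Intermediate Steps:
f(w) = 6/w
T = 5 (T = 2 - (-3 + 0) = 2 - 1*(-3) = 2 + 3 = 5)
C(D, J) = 5*D + 6/(4 + 3*D*J) (C(D, J) = 5*D + 6/((3*D)*J + 4) = 5*D + 6/(3*D*J + 4) = 5*D + 6/(4 + 3*D*J))
(-2 + C(8, -6))² = (-2 + (6 + 5*8*(4 + 3*8*(-6)))/(4 + 3*8*(-6)))² = (-2 + (6 + 5*8*(4 - 144))/(4 - 144))² = (-2 + (6 + 5*8*(-140))/(-140))² = (-2 - (6 - 5600)/140)² = (-2 - 1/140*(-5594))² = (-2 + 2797/70)² = (2657/70)² = 7059649/4900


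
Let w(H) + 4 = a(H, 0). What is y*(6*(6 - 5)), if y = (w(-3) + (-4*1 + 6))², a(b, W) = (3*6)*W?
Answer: 24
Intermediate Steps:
a(b, W) = 18*W
w(H) = -4 (w(H) = -4 + 18*0 = -4 + 0 = -4)
y = 4 (y = (-4 + (-4*1 + 6))² = (-4 + (-4 + 6))² = (-4 + 2)² = (-2)² = 4)
y*(6*(6 - 5)) = 4*(6*(6 - 5)) = 4*(6*1) = 4*6 = 24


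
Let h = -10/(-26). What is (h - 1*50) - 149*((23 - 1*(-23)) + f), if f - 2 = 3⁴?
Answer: -250518/13 ≈ -19271.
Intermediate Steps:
f = 83 (f = 2 + 3⁴ = 2 + 81 = 83)
h = 5/13 (h = -10*(-1/26) = 5/13 ≈ 0.38462)
(h - 1*50) - 149*((23 - 1*(-23)) + f) = (5/13 - 1*50) - 149*((23 - 1*(-23)) + 83) = (5/13 - 50) - 149*((23 + 23) + 83) = -645/13 - 149*(46 + 83) = -645/13 - 149*129 = -645/13 - 19221 = -250518/13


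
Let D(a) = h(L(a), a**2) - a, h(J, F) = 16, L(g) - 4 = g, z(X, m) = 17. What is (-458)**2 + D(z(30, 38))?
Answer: 209763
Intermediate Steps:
L(g) = 4 + g
D(a) = 16 - a
(-458)**2 + D(z(30, 38)) = (-458)**2 + (16 - 1*17) = 209764 + (16 - 17) = 209764 - 1 = 209763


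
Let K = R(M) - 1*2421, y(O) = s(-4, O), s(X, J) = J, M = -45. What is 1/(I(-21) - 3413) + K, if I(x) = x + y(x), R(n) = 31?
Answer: -8257451/3455 ≈ -2390.0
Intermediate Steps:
y(O) = O
K = -2390 (K = 31 - 1*2421 = 31 - 2421 = -2390)
I(x) = 2*x (I(x) = x + x = 2*x)
1/(I(-21) - 3413) + K = 1/(2*(-21) - 3413) - 2390 = 1/(-42 - 3413) - 2390 = 1/(-3455) - 2390 = -1/3455 - 2390 = -8257451/3455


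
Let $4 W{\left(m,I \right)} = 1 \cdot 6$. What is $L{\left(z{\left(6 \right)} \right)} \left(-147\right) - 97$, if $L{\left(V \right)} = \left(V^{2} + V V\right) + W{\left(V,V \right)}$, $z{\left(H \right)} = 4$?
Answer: $- \frac{10043}{2} \approx -5021.5$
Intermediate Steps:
$W{\left(m,I \right)} = \frac{3}{2}$ ($W{\left(m,I \right)} = \frac{1 \cdot 6}{4} = \frac{1}{4} \cdot 6 = \frac{3}{2}$)
$L{\left(V \right)} = \frac{3}{2} + 2 V^{2}$ ($L{\left(V \right)} = \left(V^{2} + V V\right) + \frac{3}{2} = \left(V^{2} + V^{2}\right) + \frac{3}{2} = 2 V^{2} + \frac{3}{2} = \frac{3}{2} + 2 V^{2}$)
$L{\left(z{\left(6 \right)} \right)} \left(-147\right) - 97 = \left(\frac{3}{2} + 2 \cdot 4^{2}\right) \left(-147\right) - 97 = \left(\frac{3}{2} + 2 \cdot 16\right) \left(-147\right) - 97 = \left(\frac{3}{2} + 32\right) \left(-147\right) - 97 = \frac{67}{2} \left(-147\right) - 97 = - \frac{9849}{2} - 97 = - \frac{10043}{2}$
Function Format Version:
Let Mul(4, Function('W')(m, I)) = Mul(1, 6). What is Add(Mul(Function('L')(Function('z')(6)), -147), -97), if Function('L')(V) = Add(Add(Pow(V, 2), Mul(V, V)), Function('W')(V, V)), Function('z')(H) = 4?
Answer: Rational(-10043, 2) ≈ -5021.5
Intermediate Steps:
Function('W')(m, I) = Rational(3, 2) (Function('W')(m, I) = Mul(Rational(1, 4), Mul(1, 6)) = Mul(Rational(1, 4), 6) = Rational(3, 2))
Function('L')(V) = Add(Rational(3, 2), Mul(2, Pow(V, 2))) (Function('L')(V) = Add(Add(Pow(V, 2), Mul(V, V)), Rational(3, 2)) = Add(Add(Pow(V, 2), Pow(V, 2)), Rational(3, 2)) = Add(Mul(2, Pow(V, 2)), Rational(3, 2)) = Add(Rational(3, 2), Mul(2, Pow(V, 2))))
Add(Mul(Function('L')(Function('z')(6)), -147), -97) = Add(Mul(Add(Rational(3, 2), Mul(2, Pow(4, 2))), -147), -97) = Add(Mul(Add(Rational(3, 2), Mul(2, 16)), -147), -97) = Add(Mul(Add(Rational(3, 2), 32), -147), -97) = Add(Mul(Rational(67, 2), -147), -97) = Add(Rational(-9849, 2), -97) = Rational(-10043, 2)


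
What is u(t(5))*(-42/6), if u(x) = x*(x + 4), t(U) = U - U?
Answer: 0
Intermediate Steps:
t(U) = 0
u(x) = x*(4 + x)
u(t(5))*(-42/6) = (0*(4 + 0))*(-42/6) = (0*4)*(-42*⅙) = 0*(-7) = 0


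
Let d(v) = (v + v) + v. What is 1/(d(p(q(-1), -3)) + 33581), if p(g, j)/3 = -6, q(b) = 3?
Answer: 1/33527 ≈ 2.9827e-5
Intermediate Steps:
p(g, j) = -18 (p(g, j) = 3*(-6) = -18)
d(v) = 3*v (d(v) = 2*v + v = 3*v)
1/(d(p(q(-1), -3)) + 33581) = 1/(3*(-18) + 33581) = 1/(-54 + 33581) = 1/33527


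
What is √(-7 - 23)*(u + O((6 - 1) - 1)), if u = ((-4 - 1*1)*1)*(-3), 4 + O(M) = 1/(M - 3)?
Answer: 12*I*√30 ≈ 65.727*I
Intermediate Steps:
O(M) = -4 + 1/(-3 + M) (O(M) = -4 + 1/(M - 3) = -4 + 1/(-3 + M))
u = 15 (u = ((-4 - 1)*1)*(-3) = -5*1*(-3) = -5*(-3) = 15)
√(-7 - 23)*(u + O((6 - 1) - 1)) = √(-7 - 23)*(15 + (13 - 4*((6 - 1) - 1))/(-3 + ((6 - 1) - 1))) = √(-30)*(15 + (13 - 4*(5 - 1))/(-3 + (5 - 1))) = (I*√30)*(15 + (13 - 4*4)/(-3 + 4)) = (I*√30)*(15 + (13 - 16)/1) = (I*√30)*(15 + 1*(-3)) = (I*√30)*(15 - 3) = (I*√30)*12 = 12*I*√30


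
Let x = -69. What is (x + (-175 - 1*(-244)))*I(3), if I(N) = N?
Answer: 0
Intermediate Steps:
(x + (-175 - 1*(-244)))*I(3) = (-69 + (-175 - 1*(-244)))*3 = (-69 + (-175 + 244))*3 = (-69 + 69)*3 = 0*3 = 0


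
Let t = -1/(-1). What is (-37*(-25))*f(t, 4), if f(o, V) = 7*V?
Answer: 25900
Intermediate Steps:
t = 1 (t = -1*(-1) = 1)
(-37*(-25))*f(t, 4) = (-37*(-25))*(7*4) = 925*28 = 25900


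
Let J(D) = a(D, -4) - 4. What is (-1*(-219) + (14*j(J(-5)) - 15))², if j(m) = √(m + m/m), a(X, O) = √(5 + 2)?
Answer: 4*(102 + 7*I*√(3 - √7))² ≈ 41547.0 + 3399.7*I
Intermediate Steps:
a(X, O) = √7
J(D) = -4 + √7 (J(D) = √7 - 4 = -4 + √7)
j(m) = √(1 + m) (j(m) = √(m + 1) = √(1 + m))
(-1*(-219) + (14*j(J(-5)) - 15))² = (-1*(-219) + (14*√(1 + (-4 + √7)) - 15))² = (219 + (14*√(-3 + √7) - 15))² = (219 + (-15 + 14*√(-3 + √7)))² = (204 + 14*√(-3 + √7))²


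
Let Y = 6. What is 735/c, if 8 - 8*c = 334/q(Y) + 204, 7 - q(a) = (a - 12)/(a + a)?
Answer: -11025/451 ≈ -24.446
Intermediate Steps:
q(a) = 7 - (-12 + a)/(2*a) (q(a) = 7 - (a - 12)/(a + a) = 7 - (-12 + a)/(2*a))
c = -451/15 (c = 1 - (334/(13/2 + 6/6) + 204)/8 = 1 - (334/(13/2 + 6*(⅙)) + 204)/8 = 1 - (334/(13/2 + 1) + 204)/8 = 1 - (334/(15/2) + 204)/8 = 1 - (334*(2/15) + 204)/8 = 1 - (668/15 + 204)/8 = 1 - ⅛*3728/15 = 1 - 466/15 = -451/15 ≈ -30.067)
735/c = 735/(-451/15) = 735*(-15/451) = -11025/451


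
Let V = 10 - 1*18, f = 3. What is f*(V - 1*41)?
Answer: -147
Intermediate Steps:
V = -8 (V = 10 - 18 = -8)
f*(V - 1*41) = 3*(-8 - 1*41) = 3*(-8 - 41) = 3*(-49) = -147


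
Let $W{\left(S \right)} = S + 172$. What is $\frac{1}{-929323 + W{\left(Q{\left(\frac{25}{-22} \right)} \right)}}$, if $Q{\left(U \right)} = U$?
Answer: $- \frac{22}{20441347} \approx -1.0763 \cdot 10^{-6}$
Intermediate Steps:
$W{\left(S \right)} = 172 + S$
$\frac{1}{-929323 + W{\left(Q{\left(\frac{25}{-22} \right)} \right)}} = \frac{1}{-929323 + \left(172 + \frac{25}{-22}\right)} = \frac{1}{-929323 + \left(172 + 25 \left(- \frac{1}{22}\right)\right)} = \frac{1}{-929323 + \left(172 - \frac{25}{22}\right)} = \frac{1}{-929323 + \frac{3759}{22}} = \frac{1}{- \frac{20441347}{22}} = - \frac{22}{20441347}$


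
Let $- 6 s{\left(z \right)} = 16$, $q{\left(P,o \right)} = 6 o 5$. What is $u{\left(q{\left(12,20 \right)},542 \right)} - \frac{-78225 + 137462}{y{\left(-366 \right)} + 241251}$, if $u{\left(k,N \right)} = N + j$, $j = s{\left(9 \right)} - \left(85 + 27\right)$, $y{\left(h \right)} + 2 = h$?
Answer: $\frac{308634295}{722649} \approx 427.09$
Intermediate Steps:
$y{\left(h \right)} = -2 + h$
$q{\left(P,o \right)} = 30 o$
$s{\left(z \right)} = - \frac{8}{3}$ ($s{\left(z \right)} = \left(- \frac{1}{6}\right) 16 = - \frac{8}{3}$)
$j = - \frac{344}{3}$ ($j = - \frac{8}{3} - \left(85 + 27\right) = - \frac{8}{3} - 112 = - \frac{344}{3} \approx -114.67$)
$u{\left(k,N \right)} = - \frac{344}{3} + N$ ($u{\left(k,N \right)} = N - \frac{344}{3} = - \frac{344}{3} + N$)
$u{\left(q{\left(12,20 \right)},542 \right)} - \frac{-78225 + 137462}{y{\left(-366 \right)} + 241251} = \left(- \frac{344}{3} + 542\right) - \frac{-78225 + 137462}{\left(-2 - 366\right) + 241251} = \frac{1282}{3} - \frac{59237}{-368 + 241251} = \frac{1282}{3} - \frac{59237}{240883} = \frac{308634295}{722649}$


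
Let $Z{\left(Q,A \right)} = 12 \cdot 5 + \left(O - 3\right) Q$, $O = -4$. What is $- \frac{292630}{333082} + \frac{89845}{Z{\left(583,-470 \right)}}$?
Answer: $- \frac{15551208760}{669661361} \approx -23.223$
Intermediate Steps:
$Z{\left(Q,A \right)} = 60 - 7 Q$ ($Z{\left(Q,A \right)} = 12 \cdot 5 + \left(-4 - 3\right) Q = 60 - 7 Q$)
$- \frac{292630}{333082} + \frac{89845}{Z{\left(583,-470 \right)}} = - \frac{292630}{333082} + \frac{89845}{60 - 4081} = \left(-292630\right) \frac{1}{333082} + \frac{89845}{60 - 4081} = - \frac{146315}{166541} + \frac{89845}{-4021} = - \frac{146315}{166541} + 89845 \left(- \frac{1}{4021}\right) = - \frac{146315}{166541} - \frac{89845}{4021} = - \frac{15551208760}{669661361}$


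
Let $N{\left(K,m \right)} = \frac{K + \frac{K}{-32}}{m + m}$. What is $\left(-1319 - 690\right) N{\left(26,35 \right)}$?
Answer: $- \frac{115661}{160} \approx -722.88$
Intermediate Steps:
$N{\left(K,m \right)} = \frac{31 K}{64 m}$ ($N{\left(K,m \right)} = \frac{K + K \left(- \frac{1}{32}\right)}{2 m} = \left(K - \frac{K}{32}\right) \frac{1}{2 m} = \frac{31 K}{32} \frac{1}{2 m} = \frac{31 K}{64 m}$)
$\left(-1319 - 690\right) N{\left(26,35 \right)} = \left(-1319 - 690\right) \frac{31}{64} \cdot 26 \cdot \frac{1}{35} = - 2009 \cdot \frac{31}{64} \cdot 26 \cdot \frac{1}{35} = \left(-2009\right) \frac{403}{1120} = - \frac{115661}{160}$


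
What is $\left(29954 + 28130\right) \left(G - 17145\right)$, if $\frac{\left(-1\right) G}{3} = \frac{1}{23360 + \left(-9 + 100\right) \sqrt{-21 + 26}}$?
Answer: $- \frac{108676771455590364}{109129639} + \frac{15856932 \sqrt{5}}{545648195} \approx -9.9585 \cdot 10^{8}$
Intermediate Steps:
$G = - \frac{3}{23360 + 91 \sqrt{5}}$ ($G = - \frac{3}{23360 + \left(-9 + 100\right) \sqrt{-21 + 26}} = - \frac{3}{23360 + 91 \sqrt{5}} \approx -0.00012732$)
$\left(29954 + 28130\right) \left(G - 17145\right) = \left(29954 + 28130\right) \left(\left(- \frac{14016}{109129639} + \frac{273 \sqrt{5}}{545648195}\right) - 17145\right) = 58084 \left(- \frac{1871027674671}{109129639} + \frac{273 \sqrt{5}}{545648195}\right) = - \frac{108676771455590364}{109129639} + \frac{15856932 \sqrt{5}}{545648195}$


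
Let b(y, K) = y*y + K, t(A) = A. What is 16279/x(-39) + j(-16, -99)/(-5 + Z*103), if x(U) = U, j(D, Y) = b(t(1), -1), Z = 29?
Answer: -16279/39 ≈ -417.41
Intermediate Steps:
b(y, K) = K + y² (b(y, K) = y² + K = K + y²)
j(D, Y) = 0 (j(D, Y) = -1 + 1² = -1 + 1 = 0)
16279/x(-39) + j(-16, -99)/(-5 + Z*103) = 16279/(-39) + 0/(-5 + 29*103) = 16279*(-1/39) + 0/(-5 + 2987) = -16279/39 + 0/2982 = -16279/39 + 0*(1/2982) = -16279/39 + 0 = -16279/39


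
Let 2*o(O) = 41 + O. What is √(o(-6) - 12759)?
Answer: I*√50966/2 ≈ 112.88*I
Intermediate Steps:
o(O) = 41/2 + O/2 (o(O) = (41 + O)/2 = 41/2 + O/2)
√(o(-6) - 12759) = √((41/2 + (½)*(-6)) - 12759) = √((41/2 - 3) - 12759) = √(35/2 - 12759) = √(-25483/2) = I*√50966/2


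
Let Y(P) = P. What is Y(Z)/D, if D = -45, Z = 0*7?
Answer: 0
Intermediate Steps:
Z = 0
Y(Z)/D = 0/(-45) = 0*(-1/45) = 0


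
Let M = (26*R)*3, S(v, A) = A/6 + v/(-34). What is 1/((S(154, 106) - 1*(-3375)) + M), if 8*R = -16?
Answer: 51/164839 ≈ 0.00030939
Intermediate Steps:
R = -2 (R = (1/8)*(-16) = -2)
S(v, A) = -v/34 + A/6 (S(v, A) = A*(1/6) + v*(-1/34) = A/6 - v/34 = -v/34 + A/6)
M = -156 (M = (26*(-2))*3 = -52*3 = -156)
1/((S(154, 106) - 1*(-3375)) + M) = 1/(((-1/34*154 + (1/6)*106) - 1*(-3375)) - 156) = 1/(((-77/17 + 53/3) + 3375) - 156) = 1/((670/51 + 3375) - 156) = 1/(172795/51 - 156) = 1/(164839/51) = 51/164839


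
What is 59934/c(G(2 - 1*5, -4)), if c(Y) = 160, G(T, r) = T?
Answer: 29967/80 ≈ 374.59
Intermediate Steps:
59934/c(G(2 - 1*5, -4)) = 59934/160 = 59934*(1/160) = 29967/80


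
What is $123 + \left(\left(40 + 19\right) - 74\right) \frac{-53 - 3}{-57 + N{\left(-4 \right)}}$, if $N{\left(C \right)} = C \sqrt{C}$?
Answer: $\frac{359619}{3313} + \frac{6720 i}{3313} \approx 108.55 + 2.0284 i$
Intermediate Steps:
$N{\left(C \right)} = C^{\frac{3}{2}}$
$123 + \left(\left(40 + 19\right) - 74\right) \frac{-53 - 3}{-57 + N{\left(-4 \right)}} = 123 + \left(\left(40 + 19\right) - 74\right) \frac{-53 - 3}{-57 + \left(-4\right)^{\frac{3}{2}}} = 123 + \left(59 - 74\right) \left(- \frac{56}{-57 - 8 i}\right) = 123 - 15 \left(- 56 \frac{-57 + 8 i}{3313}\right) = 123 - 15 \left(- \frac{56 \left(-57 + 8 i\right)}{3313}\right) = 123 + \frac{840 \left(-57 + 8 i\right)}{3313}$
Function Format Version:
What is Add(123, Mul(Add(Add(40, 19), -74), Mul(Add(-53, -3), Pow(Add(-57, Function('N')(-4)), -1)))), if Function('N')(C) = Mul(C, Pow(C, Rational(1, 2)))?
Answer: Add(Rational(359619, 3313), Mul(Rational(6720, 3313), I)) ≈ Add(108.55, Mul(2.0284, I))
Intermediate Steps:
Function('N')(C) = Pow(C, Rational(3, 2))
Add(123, Mul(Add(Add(40, 19), -74), Mul(Add(-53, -3), Pow(Add(-57, Function('N')(-4)), -1)))) = Add(123, Mul(Add(Add(40, 19), -74), Mul(Add(-53, -3), Pow(Add(-57, Pow(-4, Rational(3, 2))), -1)))) = Add(123, Mul(Add(59, -74), Mul(-56, Pow(Add(-57, Mul(-8, I)), -1)))) = Add(123, Mul(-15, Mul(-56, Mul(Rational(1, 3313), Add(-57, Mul(8, I)))))) = Add(123, Mul(-15, Mul(Rational(-56, 3313), Add(-57, Mul(8, I))))) = Add(123, Mul(Rational(840, 3313), Add(-57, Mul(8, I))))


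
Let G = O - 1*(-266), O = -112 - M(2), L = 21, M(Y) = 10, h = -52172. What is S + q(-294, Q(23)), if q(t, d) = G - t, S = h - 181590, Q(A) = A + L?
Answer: -233324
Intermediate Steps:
O = -122 (O = -112 - 1*10 = -112 - 10 = -122)
G = 144 (G = -122 - 1*(-266) = -122 + 266 = 144)
Q(A) = 21 + A (Q(A) = A + 21 = 21 + A)
S = -233762 (S = -52172 - 181590 = -233762)
q(t, d) = 144 - t
S + q(-294, Q(23)) = -233762 + (144 - 1*(-294)) = -233762 + (144 + 294) = -233762 + 438 = -233324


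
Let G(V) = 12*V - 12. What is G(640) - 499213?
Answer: -491545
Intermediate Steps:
G(V) = -12 + 12*V
G(640) - 499213 = (-12 + 12*640) - 499213 = (-12 + 7680) - 499213 = 7668 - 499213 = -491545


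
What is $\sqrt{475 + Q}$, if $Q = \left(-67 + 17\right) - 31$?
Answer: $\sqrt{394} \approx 19.849$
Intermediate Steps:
$Q = -81$ ($Q = -50 - 31 = -81$)
$\sqrt{475 + Q} = \sqrt{475 - 81} = \sqrt{394}$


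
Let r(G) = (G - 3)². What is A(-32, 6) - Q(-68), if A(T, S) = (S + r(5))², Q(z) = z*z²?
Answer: 314532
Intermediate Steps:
Q(z) = z³
r(G) = (-3 + G)²
A(T, S) = (4 + S)² (A(T, S) = (S + (-3 + 5)²)² = (S + 2²)² = (S + 4)² = (4 + S)²)
A(-32, 6) - Q(-68) = (4 + 6)² - 1*(-68)³ = 10² - 1*(-314432) = 100 + 314432 = 314532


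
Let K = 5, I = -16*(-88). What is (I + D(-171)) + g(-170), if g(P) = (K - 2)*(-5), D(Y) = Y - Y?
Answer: 1393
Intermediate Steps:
I = 1408
D(Y) = 0
g(P) = -15 (g(P) = (5 - 2)*(-5) = 3*(-5) = -15)
(I + D(-171)) + g(-170) = (1408 + 0) - 15 = 1408 - 15 = 1393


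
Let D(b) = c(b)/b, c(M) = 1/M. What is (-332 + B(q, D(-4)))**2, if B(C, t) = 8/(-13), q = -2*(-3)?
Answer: 18696976/169 ≈ 1.1063e+5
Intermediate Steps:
q = 6
c(M) = 1/M
D(b) = b**(-2) (D(b) = 1/(b*b) = b**(-2))
B(C, t) = -8/13 (B(C, t) = 8*(-1/13) = -8/13)
(-332 + B(q, D(-4)))**2 = (-332 - 8/13)**2 = (-4324/13)**2 = 18696976/169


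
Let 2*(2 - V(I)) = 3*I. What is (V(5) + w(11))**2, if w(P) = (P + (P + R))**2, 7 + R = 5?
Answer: 622521/4 ≈ 1.5563e+5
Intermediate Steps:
R = -2 (R = -7 + 5 = -2)
V(I) = 2 - 3*I/2
w(P) = (-2 + 2*P)**2 (w(P) = (P + (P - 2))**2 = (P + (-2 + P))**2 = (-2 + 2*P)**2)
(V(5) + w(11))**2 = ((2 - 3/2*5) + 4*(-1 + 11)**2)**2 = ((2 - 15/2) + 4*10**2)**2 = (-11/2 + 4*100)**2 = (-11/2 + 400)**2 = (789/2)**2 = 622521/4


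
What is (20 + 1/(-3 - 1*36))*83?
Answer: 64657/39 ≈ 1657.9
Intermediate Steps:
(20 + 1/(-3 - 1*36))*83 = (20 + 1/(-3 - 36))*83 = (20 + 1/(-39))*83 = (20 - 1/39)*83 = (779/39)*83 = 64657/39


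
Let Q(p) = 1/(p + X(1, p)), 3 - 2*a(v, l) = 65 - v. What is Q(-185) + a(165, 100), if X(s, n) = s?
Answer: 9475/184 ≈ 51.495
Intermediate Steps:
a(v, l) = -31 + v/2 (a(v, l) = 3/2 - (65 - v)/2 = 3/2 + (-65/2 + v/2) = -31 + v/2)
Q(p) = 1/(1 + p) (Q(p) = 1/(p + 1) = 1/(1 + p))
Q(-185) + a(165, 100) = 1/(1 - 185) + (-31 + (½)*165) = 1/(-184) + (-31 + 165/2) = -1/184 + 103/2 = 9475/184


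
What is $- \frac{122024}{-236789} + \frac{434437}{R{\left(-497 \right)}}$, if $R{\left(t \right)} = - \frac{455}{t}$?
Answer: $\frac{1043395861409}{2198755} \approx 4.7454 \cdot 10^{5}$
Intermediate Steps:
$- \frac{122024}{-236789} + \frac{434437}{R{\left(-497 \right)}} = - \frac{122024}{-236789} + \frac{434437}{\left(-455\right) \frac{1}{-497}} = \left(-122024\right) \left(- \frac{1}{236789}\right) + \frac{434437}{\left(-455\right) \left(- \frac{1}{497}\right)} = \frac{17432}{33827} + \frac{434437}{\frac{65}{71}} = \frac{17432}{33827} + 434437 \cdot \frac{71}{65} = \frac{17432}{33827} + \frac{30845027}{65} = \frac{1043395861409}{2198755}$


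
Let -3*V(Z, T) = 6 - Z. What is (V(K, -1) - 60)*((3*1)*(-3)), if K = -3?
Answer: 567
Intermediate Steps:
V(Z, T) = -2 + Z/3 (V(Z, T) = -(6 - Z)/3 = -2 + Z/3)
(V(K, -1) - 60)*((3*1)*(-3)) = ((-2 + (⅓)*(-3)) - 60)*((3*1)*(-3)) = ((-2 - 1) - 60)*(3*(-3)) = (-3 - 60)*(-9) = -63*(-9) = 567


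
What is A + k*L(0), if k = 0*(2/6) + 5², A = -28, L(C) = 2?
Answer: 22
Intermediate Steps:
k = 25 (k = 0*(2*(⅙)) + 25 = 0*(⅓) + 25 = 0 + 25 = 25)
A + k*L(0) = -28 + 25*2 = -28 + 50 = 22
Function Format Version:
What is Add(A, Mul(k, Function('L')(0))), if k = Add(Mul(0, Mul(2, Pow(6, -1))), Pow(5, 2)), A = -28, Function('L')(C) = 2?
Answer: 22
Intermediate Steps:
k = 25 (k = Add(Mul(0, Mul(2, Rational(1, 6))), 25) = Add(Mul(0, Rational(1, 3)), 25) = Add(0, 25) = 25)
Add(A, Mul(k, Function('L')(0))) = Add(-28, Mul(25, 2)) = Add(-28, 50) = 22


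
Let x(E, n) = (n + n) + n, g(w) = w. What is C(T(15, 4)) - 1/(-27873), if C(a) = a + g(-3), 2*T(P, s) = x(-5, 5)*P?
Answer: 6104189/55746 ≈ 109.50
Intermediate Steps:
x(E, n) = 3*n (x(E, n) = 2*n + n = 3*n)
T(P, s) = 15*P/2 (T(P, s) = ((3*5)*P)/2 = (15*P)/2 = 15*P/2)
C(a) = -3 + a (C(a) = a - 3 = -3 + a)
C(T(15, 4)) - 1/(-27873) = (-3 + (15/2)*15) - 1/(-27873) = (-3 + 225/2) - 1*(-1/27873) = 219/2 + 1/27873 = 6104189/55746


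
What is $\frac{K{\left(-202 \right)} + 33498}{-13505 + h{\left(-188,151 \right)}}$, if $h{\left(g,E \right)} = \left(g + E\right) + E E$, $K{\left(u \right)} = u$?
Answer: $\frac{33296}{9259} \approx 3.5961$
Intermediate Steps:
$h{\left(g,E \right)} = E + g + E^{2}$ ($h{\left(g,E \right)} = \left(E + g\right) + E^{2} = E + g + E^{2}$)
$\frac{K{\left(-202 \right)} + 33498}{-13505 + h{\left(-188,151 \right)}} = \frac{-202 + 33498}{-13505 + \left(151 - 188 + 151^{2}\right)} = \frac{33296}{-13505 + \left(151 - 188 + 22801\right)} = \frac{33296}{-13505 + 22764} = \frac{33296}{9259}$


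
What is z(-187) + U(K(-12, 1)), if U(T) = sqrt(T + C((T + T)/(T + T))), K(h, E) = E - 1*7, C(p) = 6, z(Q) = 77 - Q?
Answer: 264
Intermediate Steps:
K(h, E) = -7 + E (K(h, E) = E - 7 = -7 + E)
U(T) = sqrt(6 + T) (U(T) = sqrt(T + 6) = sqrt(6 + T))
z(-187) + U(K(-12, 1)) = (77 - 1*(-187)) + sqrt(6 + (-7 + 1)) = (77 + 187) + sqrt(6 - 6) = 264 + sqrt(0) = 264 + 0 = 264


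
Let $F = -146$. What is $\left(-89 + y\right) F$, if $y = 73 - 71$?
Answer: $12702$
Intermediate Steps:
$y = 2$
$\left(-89 + y\right) F = \left(-89 + 2\right) \left(-146\right) = \left(-87\right) \left(-146\right) = 12702$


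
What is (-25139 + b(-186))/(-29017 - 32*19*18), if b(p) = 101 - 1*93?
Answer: 25131/39961 ≈ 0.62889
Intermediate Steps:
b(p) = 8 (b(p) = 101 - 93 = 8)
(-25139 + b(-186))/(-29017 - 32*19*18) = (-25139 + 8)/(-29017 - 32*19*18) = -25131/(-29017 - 608*18) = -25131/(-29017 - 10944) = -25131/(-39961) = -25131*(-1/39961) = 25131/39961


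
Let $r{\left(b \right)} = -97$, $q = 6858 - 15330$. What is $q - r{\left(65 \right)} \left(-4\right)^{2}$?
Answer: $-6920$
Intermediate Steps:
$q = -8472$
$q - r{\left(65 \right)} \left(-4\right)^{2} = -8472 - - 97 \left(-4\right)^{2} = -8472 - \left(-97\right) 16 = -8472 - -1552 = -8472 + 1552 = -6920$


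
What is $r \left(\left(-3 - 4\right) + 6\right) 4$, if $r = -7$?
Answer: $28$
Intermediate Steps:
$r \left(\left(-3 - 4\right) + 6\right) 4 = - 7 \left(\left(-3 - 4\right) + 6\right) 4 = - 7 \left(-7 + 6\right) 4 = \left(-7\right) \left(-1\right) 4 = 7 \cdot 4 = 28$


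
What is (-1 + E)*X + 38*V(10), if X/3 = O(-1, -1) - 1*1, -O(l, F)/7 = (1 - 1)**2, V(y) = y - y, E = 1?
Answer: 0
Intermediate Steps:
V(y) = 0
O(l, F) = 0 (O(l, F) = -7*(1 - 1)**2 = -7*0**2 = -7*0 = 0)
X = -3 (X = 3*(0 - 1*1) = 3*(0 - 1) = 3*(-1) = -3)
(-1 + E)*X + 38*V(10) = (-1 + 1)*(-3) + 38*0 = 0*(-3) + 0 = 0 + 0 = 0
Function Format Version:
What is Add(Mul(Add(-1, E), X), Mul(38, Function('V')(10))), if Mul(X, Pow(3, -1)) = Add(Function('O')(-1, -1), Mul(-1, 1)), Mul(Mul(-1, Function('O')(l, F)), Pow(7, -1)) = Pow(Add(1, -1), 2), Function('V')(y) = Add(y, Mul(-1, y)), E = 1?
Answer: 0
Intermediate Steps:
Function('V')(y) = 0
Function('O')(l, F) = 0 (Function('O')(l, F) = Mul(-7, Pow(Add(1, -1), 2)) = Mul(-7, Pow(0, 2)) = Mul(-7, 0) = 0)
X = -3 (X = Mul(3, Add(0, Mul(-1, 1))) = Mul(3, Add(0, -1)) = Mul(3, -1) = -3)
Add(Mul(Add(-1, E), X), Mul(38, Function('V')(10))) = Add(Mul(Add(-1, 1), -3), Mul(38, 0)) = Add(Mul(0, -3), 0) = Add(0, 0) = 0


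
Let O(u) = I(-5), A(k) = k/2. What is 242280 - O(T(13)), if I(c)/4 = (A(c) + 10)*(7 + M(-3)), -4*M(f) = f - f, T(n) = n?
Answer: 242070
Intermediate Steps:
M(f) = 0 (M(f) = -(f - f)/4 = -¼*0 = 0)
A(k) = k/2 (A(k) = k*(½) = k/2)
I(c) = 280 + 14*c (I(c) = 4*((c/2 + 10)*(7 + 0)) = 4*((10 + c/2)*7) = 4*(70 + 7*c/2) = 280 + 14*c)
O(u) = 210 (O(u) = 280 + 14*(-5) = 280 - 70 = 210)
242280 - O(T(13)) = 242280 - 1*210 = 242280 - 210 = 242070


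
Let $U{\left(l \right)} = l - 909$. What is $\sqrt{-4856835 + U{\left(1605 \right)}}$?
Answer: $3 i \sqrt{539571} \approx 2203.7 i$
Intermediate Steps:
$U{\left(l \right)} = -909 + l$
$\sqrt{-4856835 + U{\left(1605 \right)}} = \sqrt{-4856835 + \left(-909 + 1605\right)} = \sqrt{-4856835 + 696} = \sqrt{-4856139} = 3 i \sqrt{539571}$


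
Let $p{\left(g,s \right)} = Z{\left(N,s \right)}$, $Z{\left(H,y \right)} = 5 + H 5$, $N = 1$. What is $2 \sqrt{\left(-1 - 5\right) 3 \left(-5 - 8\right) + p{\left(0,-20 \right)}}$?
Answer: $4 \sqrt{61} \approx 31.241$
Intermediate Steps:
$Z{\left(H,y \right)} = 5 + 5 H$
$p{\left(g,s \right)} = 10$ ($p{\left(g,s \right)} = 5 + 5 \cdot 1 = 5 + 5 = 10$)
$2 \sqrt{\left(-1 - 5\right) 3 \left(-5 - 8\right) + p{\left(0,-20 \right)}} = 2 \sqrt{\left(-1 - 5\right) 3 \left(-5 - 8\right) + 10} = 2 \sqrt{\left(-6\right) 3 \left(-13\right) + 10} = 2 \sqrt{\left(-18\right) \left(-13\right) + 10} = 2 \sqrt{234 + 10} = 2 \sqrt{244} = 2 \cdot 2 \sqrt{61} = 4 \sqrt{61}$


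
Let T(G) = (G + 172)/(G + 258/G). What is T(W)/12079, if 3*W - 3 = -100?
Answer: -40643/141698749 ≈ -0.00028683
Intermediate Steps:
W = -97/3 (W = 1 + (1/3)*(-100) = 1 - 100/3 = -97/3 ≈ -32.333)
T(G) = (172 + G)/(G + 258/G)
T(W)/12079 = -97*(172 - 97/3)/(3*(258 + (-97/3)**2))/12079 = -97/3*419/3/(258 + 9409/9)*(1/12079) = -97/3*419/3/11731/9*(1/12079) = -97/3*9/11731*419/3*(1/12079) = -40643/11731*1/12079 = -40643/141698749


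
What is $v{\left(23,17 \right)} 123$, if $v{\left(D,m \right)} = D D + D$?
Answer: $67896$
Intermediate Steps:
$v{\left(D,m \right)} = D + D^{2}$ ($v{\left(D,m \right)} = D^{2} + D = D + D^{2}$)
$v{\left(23,17 \right)} 123 = 23 \left(1 + 23\right) 123 = 23 \cdot 24 \cdot 123 = 552 \cdot 123 = 67896$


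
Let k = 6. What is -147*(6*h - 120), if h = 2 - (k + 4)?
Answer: 24696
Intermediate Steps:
h = -8 (h = 2 - (6 + 4) = 2 - 1*10 = 2 - 10 = -8)
-147*(6*h - 120) = -147*(6*(-8) - 120) = -147*(-48 - 120) = -147*(-168) = 24696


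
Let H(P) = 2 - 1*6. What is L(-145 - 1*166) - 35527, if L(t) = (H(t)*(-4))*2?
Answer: -35495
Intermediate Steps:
H(P) = -4 (H(P) = 2 - 6 = -4)
L(t) = 32 (L(t) = -4*(-4)*2 = 16*2 = 32)
L(-145 - 1*166) - 35527 = 32 - 35527 = -35495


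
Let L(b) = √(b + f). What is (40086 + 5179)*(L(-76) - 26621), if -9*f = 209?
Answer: -1204999565 + 45265*I*√893/3 ≈ -1.205e+9 + 4.5089e+5*I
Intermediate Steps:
f = -209/9 (f = -⅑*209 = -209/9 ≈ -23.222)
L(b) = √(-209/9 + b) (L(b) = √(b - 209/9) = √(-209/9 + b))
(40086 + 5179)*(L(-76) - 26621) = (40086 + 5179)*(√(-209 + 9*(-76))/3 - 26621) = 45265*(√(-209 - 684)/3 - 26621) = 45265*(√(-893)/3 - 26621) = 45265*((I*√893)/3 - 26621) = 45265*(I*√893/3 - 26621) = 45265*(-26621 + I*√893/3) = -1204999565 + 45265*I*√893/3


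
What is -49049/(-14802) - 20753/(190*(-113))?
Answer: 340066984/79449735 ≈ 4.2803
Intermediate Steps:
-49049/(-14802) - 20753/(190*(-113)) = -49049*(-1/14802) - 20753/(-21470) = 49049/14802 - 20753*(-1/21470) = 49049/14802 + 20753/21470 = 340066984/79449735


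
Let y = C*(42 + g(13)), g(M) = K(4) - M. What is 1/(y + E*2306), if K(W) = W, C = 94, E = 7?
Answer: 1/19244 ≈ 5.1964e-5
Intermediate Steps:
g(M) = 4 - M
y = 3102 (y = 94*(42 + (4 - 1*13)) = 94*(42 + (4 - 13)) = 94*(42 - 9) = 94*33 = 3102)
1/(y + E*2306) = 1/(3102 + 7*2306) = 1/(3102 + 16142) = 1/19244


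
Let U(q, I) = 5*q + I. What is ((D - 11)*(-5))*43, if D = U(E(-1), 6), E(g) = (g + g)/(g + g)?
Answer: 0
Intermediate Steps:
E(g) = 1 (E(g) = (2*g)/((2*g)) = (2*g)*(1/(2*g)) = 1)
U(q, I) = I + 5*q
D = 11 (D = 6 + 5*1 = 6 + 5 = 11)
((D - 11)*(-5))*43 = ((11 - 11)*(-5))*43 = (0*(-5))*43 = 0*43 = 0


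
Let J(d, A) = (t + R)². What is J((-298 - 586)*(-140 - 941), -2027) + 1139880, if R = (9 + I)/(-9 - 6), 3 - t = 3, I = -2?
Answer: 256473049/225 ≈ 1.1399e+6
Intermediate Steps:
t = 0 (t = 3 - 1*3 = 3 - 3 = 0)
R = -7/15 (R = (9 - 2)/(-9 - 6) = 7/(-15) = 7*(-1/15) = -7/15 ≈ -0.46667)
J(d, A) = 49/225 (J(d, A) = (0 - 7/15)² = (-7/15)² = 49/225)
J((-298 - 586)*(-140 - 941), -2027) + 1139880 = 49/225 + 1139880 = 256473049/225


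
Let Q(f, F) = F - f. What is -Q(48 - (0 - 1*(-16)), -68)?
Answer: 100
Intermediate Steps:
-Q(48 - (0 - 1*(-16)), -68) = -(-68 - (48 - (0 - 1*(-16)))) = -(-68 - (48 - (0 + 16))) = -(-68 - (48 - 1*16)) = -(-68 - (48 - 16)) = -(-68 - 1*32) = -(-68 - 32) = -1*(-100) = 100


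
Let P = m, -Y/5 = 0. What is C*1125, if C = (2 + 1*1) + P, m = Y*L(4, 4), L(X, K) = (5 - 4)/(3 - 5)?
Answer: 3375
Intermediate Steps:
Y = 0 (Y = -5*0 = 0)
L(X, K) = -1/2 (L(X, K) = 1/(-2) = 1*(-1/2) = -1/2)
m = 0 (m = 0*(-1/2) = 0)
P = 0
C = 3 (C = (2 + 1*1) + 0 = (2 + 1) + 0 = 3 + 0 = 3)
C*1125 = 3*1125 = 3375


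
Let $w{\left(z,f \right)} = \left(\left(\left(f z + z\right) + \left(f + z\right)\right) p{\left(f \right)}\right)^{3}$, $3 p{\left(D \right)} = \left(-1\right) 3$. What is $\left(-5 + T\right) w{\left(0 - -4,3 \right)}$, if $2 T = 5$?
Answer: $\frac{60835}{2} \approx 30418.0$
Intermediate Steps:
$T = \frac{5}{2}$ ($T = \frac{1}{2} \cdot 5 = \frac{5}{2} \approx 2.5$)
$p{\left(D \right)} = -1$ ($p{\left(D \right)} = \frac{\left(-1\right) 3}{3} = \frac{1}{3} \left(-3\right) = -1$)
$w{\left(z,f \right)} = \left(- f - 2 z - f z\right)^{3}$ ($w{\left(z,f \right)} = \left(\left(\left(f z + z\right) + \left(f + z\right)\right) \left(-1\right)\right)^{3} = \left(\left(\left(z + f z\right) + \left(f + z\right)\right) \left(-1\right)\right)^{3} = \left(\left(f + 2 z + f z\right) \left(-1\right)\right)^{3} = \left(- f - 2 z - f z\right)^{3}$)
$\left(-5 + T\right) w{\left(0 - -4,3 \right)} = \left(-5 + \frac{5}{2}\right) \left(- \left(3 + 2 \left(0 - -4\right) + 3 \left(0 - -4\right)\right)^{3}\right) = - \frac{5 \left(- \left(3 + 2 \left(0 + 4\right) + 3 \left(0 + 4\right)\right)^{3}\right)}{2} = - \frac{5 \left(- \left(3 + 2 \cdot 4 + 3 \cdot 4\right)^{3}\right)}{2} = - \frac{5 \left(- \left(3 + 8 + 12\right)^{3}\right)}{2} = - \frac{5 \left(- 23^{3}\right)}{2} = - \frac{5 \left(\left(-1\right) 12167\right)}{2} = \left(- \frac{5}{2}\right) \left(-12167\right) = \frac{60835}{2}$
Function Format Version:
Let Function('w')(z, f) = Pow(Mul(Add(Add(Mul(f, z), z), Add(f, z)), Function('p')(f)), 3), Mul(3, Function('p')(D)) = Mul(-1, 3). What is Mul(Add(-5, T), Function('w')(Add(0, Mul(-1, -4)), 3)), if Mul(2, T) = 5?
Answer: Rational(60835, 2) ≈ 30418.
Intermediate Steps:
T = Rational(5, 2) (T = Mul(Rational(1, 2), 5) = Rational(5, 2) ≈ 2.5000)
Function('p')(D) = -1 (Function('p')(D) = Mul(Rational(1, 3), Mul(-1, 3)) = Mul(Rational(1, 3), -3) = -1)
Function('w')(z, f) = Pow(Add(Mul(-1, f), Mul(-2, z), Mul(-1, f, z)), 3) (Function('w')(z, f) = Pow(Mul(Add(Add(Mul(f, z), z), Add(f, z)), -1), 3) = Pow(Mul(Add(Add(z, Mul(f, z)), Add(f, z)), -1), 3) = Pow(Mul(Add(f, Mul(2, z), Mul(f, z)), -1), 3) = Pow(Add(Mul(-1, f), Mul(-2, z), Mul(-1, f, z)), 3))
Mul(Add(-5, T), Function('w')(Add(0, Mul(-1, -4)), 3)) = Mul(Add(-5, Rational(5, 2)), Mul(-1, Pow(Add(3, Mul(2, Add(0, Mul(-1, -4))), Mul(3, Add(0, Mul(-1, -4)))), 3))) = Mul(Rational(-5, 2), Mul(-1, Pow(Add(3, Mul(2, Add(0, 4)), Mul(3, Add(0, 4))), 3))) = Mul(Rational(-5, 2), Mul(-1, Pow(Add(3, Mul(2, 4), Mul(3, 4)), 3))) = Mul(Rational(-5, 2), Mul(-1, Pow(Add(3, 8, 12), 3))) = Mul(Rational(-5, 2), Mul(-1, Pow(23, 3))) = Mul(Rational(-5, 2), Mul(-1, 12167)) = Mul(Rational(-5, 2), -12167) = Rational(60835, 2)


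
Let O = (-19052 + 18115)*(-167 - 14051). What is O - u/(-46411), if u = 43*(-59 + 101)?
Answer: 618299689132/46411 ≈ 1.3322e+7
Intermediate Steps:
u = 1806 (u = 43*42 = 1806)
O = 13322266 (O = -937*(-14218) = 13322266)
O - u/(-46411) = 13322266 - 1806/(-46411) = 13322266 - 1806*(-1)/46411 = 13322266 - 1*(-1806/46411) = 13322266 + 1806/46411 = 618299689132/46411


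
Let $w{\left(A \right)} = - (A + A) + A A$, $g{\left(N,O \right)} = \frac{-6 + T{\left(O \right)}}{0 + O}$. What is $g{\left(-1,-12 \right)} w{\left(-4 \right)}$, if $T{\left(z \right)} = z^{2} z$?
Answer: $3468$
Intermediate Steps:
$T{\left(z \right)} = z^{3}$
$g{\left(N,O \right)} = \frac{-6 + O^{3}}{O}$ ($g{\left(N,O \right)} = \frac{-6 + O^{3}}{0 + O} = \frac{-6 + O^{3}}{O}$)
$w{\left(A \right)} = A^{2} - 2 A$ ($w{\left(A \right)} = - 2 A + A^{2} = A^{2} - 2 A$)
$g{\left(-1,-12 \right)} w{\left(-4 \right)} = \frac{-6 + \left(-12\right)^{3}}{-12} \left(- 4 \left(-2 - 4\right)\right) = - \frac{-6 - 1728}{12} \left(\left(-4\right) \left(-6\right)\right) = \left(- \frac{1}{12}\right) \left(-1734\right) 24 = \frac{289}{2} \cdot 24 = 3468$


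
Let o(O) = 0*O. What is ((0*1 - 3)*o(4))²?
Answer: 0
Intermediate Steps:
o(O) = 0
((0*1 - 3)*o(4))² = ((0*1 - 3)*0)² = ((0 - 3)*0)² = (-3*0)² = 0² = 0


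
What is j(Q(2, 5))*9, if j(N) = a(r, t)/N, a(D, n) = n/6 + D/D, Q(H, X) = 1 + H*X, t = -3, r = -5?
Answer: 9/22 ≈ 0.40909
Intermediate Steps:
a(D, n) = 1 + n/6 (a(D, n) = n*(⅙) + 1 = n/6 + 1 = 1 + n/6)
j(N) = 1/(2*N) (j(N) = (1 + (⅙)*(-3))/N = (1 - ½)/N = 1/(2*N))
j(Q(2, 5))*9 = (1/(2*(1 + 2*5)))*9 = (1/(2*(1 + 10)))*9 = ((½)/11)*9 = ((½)*(1/11))*9 = (1/22)*9 = 9/22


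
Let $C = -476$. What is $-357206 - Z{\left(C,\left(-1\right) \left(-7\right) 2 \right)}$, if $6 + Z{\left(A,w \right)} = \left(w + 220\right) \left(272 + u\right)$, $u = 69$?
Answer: $-436994$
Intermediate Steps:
$Z{\left(A,w \right)} = 75014 + 341 w$ ($Z{\left(A,w \right)} = -6 + \left(w + 220\right) \left(272 + 69\right) = -6 + \left(220 + w\right) 341 = -6 + \left(75020 + 341 w\right) = 75014 + 341 w$)
$-357206 - Z{\left(C,\left(-1\right) \left(-7\right) 2 \right)} = -357206 - \left(75014 + 341 \left(-1\right) \left(-7\right) 2\right) = -357206 - \left(75014 + 341 \cdot 7 \cdot 2\right) = -357206 - \left(75014 + 341 \cdot 14\right) = -357206 - \left(75014 + 4774\right) = -357206 - 79788 = -436994$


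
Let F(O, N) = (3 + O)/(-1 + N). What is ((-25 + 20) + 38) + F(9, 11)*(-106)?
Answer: -471/5 ≈ -94.200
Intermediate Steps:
F(O, N) = (3 + O)/(-1 + N)
((-25 + 20) + 38) + F(9, 11)*(-106) = ((-25 + 20) + 38) + ((3 + 9)/(-1 + 11))*(-106) = (-5 + 38) + (12/10)*(-106) = 33 + ((1/10)*12)*(-106) = 33 + (6/5)*(-106) = 33 - 636/5 = -471/5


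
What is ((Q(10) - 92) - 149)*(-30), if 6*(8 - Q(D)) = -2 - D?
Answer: 6930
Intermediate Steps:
Q(D) = 25/3 + D/6 (Q(D) = 8 - (-2 - D)/6 = 8 + (⅓ + D/6) = 25/3 + D/6)
((Q(10) - 92) - 149)*(-30) = (((25/3 + (⅙)*10) - 92) - 149)*(-30) = (((25/3 + 5/3) - 92) - 149)*(-30) = ((10 - 92) - 149)*(-30) = (-82 - 149)*(-30) = -231*(-30) = 6930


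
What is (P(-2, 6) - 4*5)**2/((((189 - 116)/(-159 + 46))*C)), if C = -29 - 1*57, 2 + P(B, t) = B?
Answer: 32544/3139 ≈ 10.368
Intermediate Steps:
P(B, t) = -2 + B
C = -86 (C = -29 - 57 = -86)
(P(-2, 6) - 4*5)**2/((((189 - 116)/(-159 + 46))*C)) = ((-2 - 2) - 4*5)**2/((((189 - 116)/(-159 + 46))*(-86))) = (-4 - 20)**2/(((73/(-113))*(-86))) = (-24)**2/(((73*(-1/113))*(-86))) = 576/((-73/113*(-86))) = 576/(6278/113) = 576*(113/6278) = 32544/3139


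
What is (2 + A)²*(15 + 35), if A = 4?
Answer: 1800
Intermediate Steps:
(2 + A)²*(15 + 35) = (2 + 4)²*(15 + 35) = 6²*50 = 36*50 = 1800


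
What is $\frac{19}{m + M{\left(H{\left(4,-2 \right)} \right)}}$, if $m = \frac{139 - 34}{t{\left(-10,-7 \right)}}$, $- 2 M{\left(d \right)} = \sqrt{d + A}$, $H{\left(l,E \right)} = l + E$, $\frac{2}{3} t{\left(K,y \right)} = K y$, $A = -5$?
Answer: $\frac{76}{7} + \frac{38 i \sqrt{3}}{7} \approx 10.857 + 9.4026 i$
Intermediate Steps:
$t{\left(K,y \right)} = \frac{3 K y}{2}$
$H{\left(l,E \right)} = E + l$
$M{\left(d \right)} = - \frac{\sqrt{-5 + d}}{2}$ ($M{\left(d \right)} = - \frac{\sqrt{d - 5}}{2} = - \frac{\sqrt{-5 + d}}{2}$)
$m = 1$ ($m = \frac{139 - 34}{\frac{3}{2} \left(-10\right) \left(-7\right)} = \frac{139 - 34}{105} = 105 \cdot \frac{1}{105} = 1$)
$\frac{19}{m + M{\left(H{\left(4,-2 \right)} \right)}} = \frac{19}{1 - \frac{\sqrt{-5 + \left(-2 + 4\right)}}{2}} = \frac{19}{1 - \frac{\sqrt{-5 + 2}}{2}} = \frac{19}{1 - \frac{\sqrt{-3}}{2}} = \frac{19}{1 - \frac{i \sqrt{3}}{2}}$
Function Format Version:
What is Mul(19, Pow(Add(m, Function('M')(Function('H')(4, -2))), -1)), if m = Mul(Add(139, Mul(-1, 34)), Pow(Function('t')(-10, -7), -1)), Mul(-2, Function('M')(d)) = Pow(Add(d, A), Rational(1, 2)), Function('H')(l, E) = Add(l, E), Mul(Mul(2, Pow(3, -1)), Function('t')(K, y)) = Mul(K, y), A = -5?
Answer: Add(Rational(76, 7), Mul(Rational(38, 7), I, Pow(3, Rational(1, 2)))) ≈ Add(10.857, Mul(9.4026, I))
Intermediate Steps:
Function('t')(K, y) = Mul(Rational(3, 2), K, y) (Function('t')(K, y) = Mul(Rational(3, 2), Mul(K, y)) = Mul(Rational(3, 2), K, y))
Function('H')(l, E) = Add(E, l)
Function('M')(d) = Mul(Rational(-1, 2), Pow(Add(-5, d), Rational(1, 2))) (Function('M')(d) = Mul(Rational(-1, 2), Pow(Add(d, -5), Rational(1, 2))) = Mul(Rational(-1, 2), Pow(Add(-5, d), Rational(1, 2))))
m = 1 (m = Mul(Add(139, Mul(-1, 34)), Pow(Mul(Rational(3, 2), -10, -7), -1)) = Mul(Add(139, -34), Pow(105, -1)) = Mul(105, Rational(1, 105)) = 1)
Mul(19, Pow(Add(m, Function('M')(Function('H')(4, -2))), -1)) = Mul(19, Pow(Add(1, Mul(Rational(-1, 2), Pow(Add(-5, Add(-2, 4)), Rational(1, 2)))), -1)) = Mul(19, Pow(Add(1, Mul(Rational(-1, 2), Pow(Add(-5, 2), Rational(1, 2)))), -1)) = Mul(19, Pow(Add(1, Mul(Rational(-1, 2), Pow(-3, Rational(1, 2)))), -1)) = Mul(19, Pow(Add(1, Mul(Rational(-1, 2), Mul(I, Pow(3, Rational(1, 2))))), -1)) = Mul(19, Pow(Add(1, Mul(Rational(-1, 2), I, Pow(3, Rational(1, 2)))), -1))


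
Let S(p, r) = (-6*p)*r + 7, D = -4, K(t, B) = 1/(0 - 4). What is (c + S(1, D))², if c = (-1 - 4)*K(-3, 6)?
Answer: 16641/16 ≈ 1040.1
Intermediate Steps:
K(t, B) = -¼ (K(t, B) = 1/(-4) = -¼)
S(p, r) = 7 - 6*p*r (S(p, r) = -6*p*r + 7 = 7 - 6*p*r)
c = 5/4 (c = (-1 - 4)*(-¼) = -5*(-¼) = 5/4 ≈ 1.2500)
(c + S(1, D))² = (5/4 + (7 - 6*1*(-4)))² = (5/4 + (7 + 24))² = (5/4 + 31)² = (129/4)² = 16641/16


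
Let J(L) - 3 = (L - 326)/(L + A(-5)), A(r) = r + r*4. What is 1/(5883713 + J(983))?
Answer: 958/5636600585 ≈ 1.6996e-7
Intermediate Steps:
A(r) = 5*r (A(r) = r + 4*r = 5*r)
J(L) = 3 + (-326 + L)/(-25 + L) (J(L) = 3 + (L - 326)/(L + 5*(-5)) = 3 + (-326 + L)/(L - 25) = 3 + (-326 + L)/(-25 + L))
1/(5883713 + J(983)) = 1/(5883713 + (-401 + 4*983)/(-25 + 983)) = 1/(5883713 + (-401 + 3932)/958) = 1/(5883713 + (1/958)*3531) = 1/(5883713 + 3531/958) = 1/(5636600585/958) = 958/5636600585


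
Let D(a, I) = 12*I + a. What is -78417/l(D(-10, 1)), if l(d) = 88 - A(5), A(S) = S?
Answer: -78417/83 ≈ -944.78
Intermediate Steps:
D(a, I) = a + 12*I
l(d) = 83 (l(d) = 88 - 1*5 = 88 - 5 = 83)
-78417/l(D(-10, 1)) = -78417/83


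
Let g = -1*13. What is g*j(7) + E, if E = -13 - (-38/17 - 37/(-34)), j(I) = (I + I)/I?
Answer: -1287/34 ≈ -37.853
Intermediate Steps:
g = -13
j(I) = 2 (j(I) = (2*I)/I = 2)
E = -403/34 (E = -13 - (-38*1/17 - 37*(-1/34)) = -13 - (-38/17 + 37/34) = -13 - 1*(-39/34) = -13 + 39/34 = -403/34 ≈ -11.853)
g*j(7) + E = -13*2 - 403/34 = -26 - 403/34 = -1287/34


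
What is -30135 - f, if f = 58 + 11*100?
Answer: -31293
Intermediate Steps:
f = 1158 (f = 58 + 1100 = 1158)
-30135 - f = -30135 - 1*1158 = -30135 - 1158 = -31293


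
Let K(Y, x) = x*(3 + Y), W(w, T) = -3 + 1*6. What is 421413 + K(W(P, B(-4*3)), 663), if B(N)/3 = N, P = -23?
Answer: 425391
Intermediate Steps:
B(N) = 3*N
W(w, T) = 3 (W(w, T) = -3 + 6 = 3)
421413 + K(W(P, B(-4*3)), 663) = 421413 + 663*(3 + 3) = 421413 + 663*6 = 421413 + 3978 = 425391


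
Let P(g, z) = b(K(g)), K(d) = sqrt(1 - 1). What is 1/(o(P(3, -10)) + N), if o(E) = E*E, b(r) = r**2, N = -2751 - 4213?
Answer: -1/6964 ≈ -0.00014360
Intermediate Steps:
N = -6964
K(d) = 0 (K(d) = sqrt(0) = 0)
P(g, z) = 0 (P(g, z) = 0**2 = 0)
o(E) = E**2
1/(o(P(3, -10)) + N) = 1/(0**2 - 6964) = 1/(0 - 6964) = 1/(-6964) = -1/6964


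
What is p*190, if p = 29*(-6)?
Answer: -33060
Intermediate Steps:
p = -174
p*190 = -174*190 = -33060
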